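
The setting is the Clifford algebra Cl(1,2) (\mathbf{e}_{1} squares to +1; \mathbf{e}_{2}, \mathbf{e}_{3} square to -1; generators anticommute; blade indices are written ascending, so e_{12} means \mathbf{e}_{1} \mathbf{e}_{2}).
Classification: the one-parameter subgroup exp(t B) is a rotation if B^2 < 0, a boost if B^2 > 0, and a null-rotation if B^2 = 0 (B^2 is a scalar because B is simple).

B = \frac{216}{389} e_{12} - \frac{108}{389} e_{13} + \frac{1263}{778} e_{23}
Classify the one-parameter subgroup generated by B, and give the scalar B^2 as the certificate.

B^2 term by term: the squares give (\frac{216}{389})^2*(e_{12})^2 + (-\frac{108}{389})^2*(e_{13})^2 + (\frac{1263}{778})^2*(e_{23})^2 = \frac{46656}{151321}*(+1) + \frac{11664}{151321}*(+1) + \frac{1595169}{605284}*(-1) = -\frac{9}{4} (each basis 2-blade squares to minus the product of its generators' squares); cross terms between blades sharing an index anticommute and cancel. So B^2 = -\frac{9}{4}.
Answer: rotation, certificate B^2 = -\frac{9}{4}. B^2 = -\frac{9}{4} is basis-independent, so its sign is the whole story.


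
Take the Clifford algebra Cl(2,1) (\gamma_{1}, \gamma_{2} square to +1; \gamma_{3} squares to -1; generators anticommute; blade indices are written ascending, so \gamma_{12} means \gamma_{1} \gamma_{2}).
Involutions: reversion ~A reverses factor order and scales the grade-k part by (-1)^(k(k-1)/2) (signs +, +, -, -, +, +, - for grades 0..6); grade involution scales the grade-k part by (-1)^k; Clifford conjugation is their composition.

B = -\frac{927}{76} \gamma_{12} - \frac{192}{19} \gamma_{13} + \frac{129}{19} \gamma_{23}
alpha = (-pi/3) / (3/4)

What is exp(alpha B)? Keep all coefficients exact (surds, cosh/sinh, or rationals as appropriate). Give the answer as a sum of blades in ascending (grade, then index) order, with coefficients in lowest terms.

B^2 term by term: the squares give (-\frac{927}{76})^2*(\gamma_{12})^2 + (-\frac{192}{19})^2*(\gamma_{13})^2 + (\frac{129}{19})^2*(\gamma_{23})^2 = \frac{859329}{5776}*(-1) + \frac{36864}{361}*(+1) + \frac{16641}{361}*(+1) = -\frac{9}{16} (each basis 2-blade squares to minus the product of its generators' squares); cross terms between blades sharing an index anticommute and cancel. So B^2 = -\frac{9}{16}.
B^2 = -\frac{9}{16} — a negative square means the series sums to a rotation: l = \frac{3}{4}, alpha*l = - \frac{\pi}{3}, so exp(alpha B) = cos(- \frac{\pi}{3}) + (sin(- \frac{\pi}{3})/(\frac{3}{4}))*B = \frac{1}{2} + (- \frac{2 \sqrt{3}}{3})*B.
Answer: \frac{1}{2} + \frac{309 \sqrt{3}}{38} \gamma_{12} + \frac{128 \sqrt{3}}{19} \gamma_{13} - \frac{86 \sqrt{3}}{19} \gamma_{23}


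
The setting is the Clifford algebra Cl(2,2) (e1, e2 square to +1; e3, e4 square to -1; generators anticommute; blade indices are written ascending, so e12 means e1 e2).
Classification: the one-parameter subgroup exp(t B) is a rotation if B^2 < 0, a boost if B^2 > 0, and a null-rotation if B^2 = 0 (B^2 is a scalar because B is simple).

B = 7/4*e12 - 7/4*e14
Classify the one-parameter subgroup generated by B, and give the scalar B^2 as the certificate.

B^2 term by term: the squares give (7/4)^2*(e12)^2 + (-7/4)^2*(e14)^2 = 49/16*(-1) + 49/16*(+1) = 0 (each basis 2-blade squares to minus the product of its generators' squares); cross terms between blades sharing an index anticommute and cancel. So B^2 = 0.
Answer: null-rotation, certificate B^2 = 0. The invariant at work: B^2 = 0 is unchanged by conjugation, hence its sign classifies the subgroup whatever basis B is written in.


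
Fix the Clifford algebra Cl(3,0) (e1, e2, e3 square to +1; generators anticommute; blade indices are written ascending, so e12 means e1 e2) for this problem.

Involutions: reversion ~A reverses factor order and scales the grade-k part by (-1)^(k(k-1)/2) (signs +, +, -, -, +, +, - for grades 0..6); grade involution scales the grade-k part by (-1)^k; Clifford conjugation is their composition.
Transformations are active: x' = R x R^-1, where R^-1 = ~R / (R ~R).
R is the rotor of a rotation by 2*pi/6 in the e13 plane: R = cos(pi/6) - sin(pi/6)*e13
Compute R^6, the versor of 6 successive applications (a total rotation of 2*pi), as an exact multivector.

Because a rotor carries half the rotation angle, composing 6 copies of this e13-plane rotor multiplies the phase: 6*(pi/6) = pi, hence R^6 = cos(pi) - sin(pi)*e13.
cos(pi) = -1 and sin(pi) = 0, so R^6 = -1. The total rotation 2*pi is 1 full turn, so every vector returns to itself, yet the rotor is -1, on the OTHER sheet of the double cover (an odd number of 2*pi turns).
Answer: -1


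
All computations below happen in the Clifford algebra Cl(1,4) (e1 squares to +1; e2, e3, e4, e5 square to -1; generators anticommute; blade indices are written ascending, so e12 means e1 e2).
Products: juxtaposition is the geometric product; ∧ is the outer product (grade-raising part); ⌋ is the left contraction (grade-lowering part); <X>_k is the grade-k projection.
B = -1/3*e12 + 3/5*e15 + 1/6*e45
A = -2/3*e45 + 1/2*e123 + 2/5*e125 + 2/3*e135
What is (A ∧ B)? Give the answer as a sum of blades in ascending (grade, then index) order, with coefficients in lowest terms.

step 1: 2/9*e1245 + 1/12*e12345
Answer: 2/9*e1245 + 1/12*e12345


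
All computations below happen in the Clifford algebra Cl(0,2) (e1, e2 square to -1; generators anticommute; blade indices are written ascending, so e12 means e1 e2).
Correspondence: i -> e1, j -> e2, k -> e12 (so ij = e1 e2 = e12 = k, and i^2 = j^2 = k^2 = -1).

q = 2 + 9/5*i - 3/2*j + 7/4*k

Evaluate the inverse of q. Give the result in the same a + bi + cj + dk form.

In blades: q = 2 + 9/5*e1 - 3/2*e2 + 7/4*e12.
With qbar = 2 - 9/5*e1 + 3/2*e2 - 7/4*e12 (scalar fixed, mapped units negated), q qbar = 5021/400 (the sum of squared coefficients), so q^-1 = qbar / (5021/400) = 800/5021 - 720/5021*e1 + 600/5021*e2 - 700/5021*e12; translating back:
Answer: 800/5021 - 720/5021*i + 600/5021*j - 700/5021*k


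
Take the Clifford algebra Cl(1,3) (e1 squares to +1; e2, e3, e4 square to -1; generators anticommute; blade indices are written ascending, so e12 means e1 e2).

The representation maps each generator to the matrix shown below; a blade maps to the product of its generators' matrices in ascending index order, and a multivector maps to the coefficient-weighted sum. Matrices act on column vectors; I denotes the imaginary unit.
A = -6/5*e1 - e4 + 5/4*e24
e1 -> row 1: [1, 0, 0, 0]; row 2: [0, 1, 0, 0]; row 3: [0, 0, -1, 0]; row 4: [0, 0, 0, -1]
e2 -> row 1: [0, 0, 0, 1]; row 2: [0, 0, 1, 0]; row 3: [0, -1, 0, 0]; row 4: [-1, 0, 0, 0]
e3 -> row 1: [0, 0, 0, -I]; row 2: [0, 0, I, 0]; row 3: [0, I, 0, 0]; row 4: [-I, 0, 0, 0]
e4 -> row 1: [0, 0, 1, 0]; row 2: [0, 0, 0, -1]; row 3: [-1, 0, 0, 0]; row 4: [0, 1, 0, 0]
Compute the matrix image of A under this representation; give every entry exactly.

Bivector images (products of the table entries): rho(e24) = rho(e2)rho(e4) = row 1: [0, 1, 0, 0]; row 2: [-1, 0, 0, 0]; row 3: [0, 0, 0, 1]; row 4: [0, 0, -1, 0].
M = (-6/5)*rho(e1) + (-1)*rho(e4) + (5/4)*rho(e24), summed entrywise:
Answer: row 1: [-6/5, 5/4, -1, 0]; row 2: [-5/4, -6/5, 0, 1]; row 3: [1, 0, 6/5, 5/4]; row 4: [0, -1, -5/4, 6/5]


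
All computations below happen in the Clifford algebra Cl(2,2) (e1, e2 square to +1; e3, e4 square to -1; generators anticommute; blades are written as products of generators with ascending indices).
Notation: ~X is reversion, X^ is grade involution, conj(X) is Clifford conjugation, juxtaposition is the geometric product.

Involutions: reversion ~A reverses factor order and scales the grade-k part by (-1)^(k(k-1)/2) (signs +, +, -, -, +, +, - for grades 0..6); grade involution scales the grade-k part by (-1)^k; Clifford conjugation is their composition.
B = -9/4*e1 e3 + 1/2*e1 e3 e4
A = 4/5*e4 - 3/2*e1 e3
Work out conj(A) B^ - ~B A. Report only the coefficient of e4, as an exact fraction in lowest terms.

first term: -27/8 - 3/4*e4 - 2/5*e1 e3 + 9/5*e1 e3 e4
second term: -27/8 + 3/4*e4 + 2/5*e1 e3 + 9/5*e1 e3 e4
Answer: -3/2


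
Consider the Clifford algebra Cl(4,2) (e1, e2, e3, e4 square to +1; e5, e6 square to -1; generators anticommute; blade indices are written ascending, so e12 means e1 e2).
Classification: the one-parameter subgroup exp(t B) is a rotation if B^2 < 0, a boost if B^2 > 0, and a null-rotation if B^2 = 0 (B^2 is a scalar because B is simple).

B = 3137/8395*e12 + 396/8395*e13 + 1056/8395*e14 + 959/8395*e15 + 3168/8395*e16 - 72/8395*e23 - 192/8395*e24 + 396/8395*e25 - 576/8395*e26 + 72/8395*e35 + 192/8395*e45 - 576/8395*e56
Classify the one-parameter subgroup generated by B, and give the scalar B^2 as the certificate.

B^2 term by term: the squares give (3137/8395)^2*(e12)^2 + (396/8395)^2*(e13)^2 + (1056/8395)^2*(e14)^2 + (959/8395)^2*(e15)^2 + (3168/8395)^2*(e16)^2 + (-72/8395)^2*(e23)^2 + (-192/8395)^2*(e24)^2 + (396/8395)^2*(e25)^2 + (-576/8395)^2*(e26)^2 + (72/8395)^2*(e35)^2 + (192/8395)^2*(e45)^2 + (-576/8395)^2*(e56)^2 = 9840769/70476025*(-1) + 156816/70476025*(-1) + 1115136/70476025*(-1) + 919681/70476025*(+1) + 10036224/70476025*(+1) + 5184/70476025*(-1) + 36864/70476025*(-1) + 156816/70476025*(+1) + 331776/70476025*(+1) + 5184/70476025*(+1) + 36864/70476025*(+1) + 331776/70476025*(-1) = 0 (each basis 2-blade squares to minus the product of its generators' squares); cross terms between blades sharing an index anticommute and cancel; the commuting (index-disjoint) pairs give grade-4 terms 2*c*c'*(blade product), which cancel blade by blade — e1234: 152064/70476025 - 152064/70476025 = 0; e1235: 451728/70476025 - 313632/70476025 - 138096/70476025 = 0; e1236: 456192/70476025 - 456192/70476025 = 0; e1245: 1204608/70476025 - 836352/70476025 - 368256/70476025 = 0; e1246: 1216512/70476025 - 1216512/70476025 = 0; e1256: -3613824/70476025 + 1104768/70476025 + 2509056/70476025 = 0; e1345: 152064/70476025 - 152064/70476025 = 0; e1356: -456192/70476025 + 456192/70476025 = 0; e1456: -1216512/70476025 + 1216512/70476025 = 0; e2345: -27648/70476025 + 27648/70476025 = 0; e2356: 82944/70476025 - 82944/70476025 = 0; e2456: 221184/70476025 - 221184/70476025 = 0 — confirming B is simple. So B^2 = 0.
Answer: null-rotation, certificate B^2 = 0. B^2 = 0 is basis-independent, so its sign is the whole story.


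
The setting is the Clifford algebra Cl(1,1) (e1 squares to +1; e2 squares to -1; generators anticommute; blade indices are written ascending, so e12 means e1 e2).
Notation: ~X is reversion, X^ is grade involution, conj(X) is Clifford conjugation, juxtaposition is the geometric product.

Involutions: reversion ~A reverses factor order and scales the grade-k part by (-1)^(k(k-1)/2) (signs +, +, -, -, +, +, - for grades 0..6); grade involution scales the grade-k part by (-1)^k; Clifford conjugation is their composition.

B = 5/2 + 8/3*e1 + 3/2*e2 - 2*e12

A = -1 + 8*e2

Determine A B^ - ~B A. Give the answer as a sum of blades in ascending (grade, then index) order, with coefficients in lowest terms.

first term: 19/2 - 40/3*e1 + 43/2*e2 + 70/3*e12
second term: -29/2 - 56/3*e1 + 37/2*e2 + 58/3*e12
Answer: 24 + 16/3*e1 + 3*e2 + 4*e12


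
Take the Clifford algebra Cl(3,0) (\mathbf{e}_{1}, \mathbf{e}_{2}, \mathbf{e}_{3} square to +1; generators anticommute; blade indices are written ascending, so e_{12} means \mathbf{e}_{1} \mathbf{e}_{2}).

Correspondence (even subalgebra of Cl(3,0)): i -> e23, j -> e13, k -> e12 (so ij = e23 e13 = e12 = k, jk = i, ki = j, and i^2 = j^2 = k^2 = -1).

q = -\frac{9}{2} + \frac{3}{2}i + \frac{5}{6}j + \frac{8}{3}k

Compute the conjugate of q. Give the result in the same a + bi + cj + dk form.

In blades: q = -\frac{9}{2} + \frac{8}{3} e_{12} + \frac{5}{6} e_{13} + \frac{3}{2} e_{23}.
Quaternion conjugation is reversion on the even subalgebra: the scalar is fixed and every grade-2 blade flips sign, giving -\frac{9}{2} - \frac{8}{3} e_{12} - \frac{5}{6} e_{13} - \frac{3}{2} e_{23}; translating back:
Answer: -\frac{9}{2} - \frac{3}{2}i - \frac{5}{6}j - \frac{8}{3}k


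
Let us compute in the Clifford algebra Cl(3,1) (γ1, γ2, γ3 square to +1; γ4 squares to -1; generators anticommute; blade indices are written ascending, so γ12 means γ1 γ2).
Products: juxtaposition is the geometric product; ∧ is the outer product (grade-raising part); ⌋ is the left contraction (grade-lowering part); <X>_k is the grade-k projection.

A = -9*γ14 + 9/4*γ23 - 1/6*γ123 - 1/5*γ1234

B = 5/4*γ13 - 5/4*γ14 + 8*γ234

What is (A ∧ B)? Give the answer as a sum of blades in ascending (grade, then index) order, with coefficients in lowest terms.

step 1: -45/16*γ1234
Answer: -45/16*γ1234


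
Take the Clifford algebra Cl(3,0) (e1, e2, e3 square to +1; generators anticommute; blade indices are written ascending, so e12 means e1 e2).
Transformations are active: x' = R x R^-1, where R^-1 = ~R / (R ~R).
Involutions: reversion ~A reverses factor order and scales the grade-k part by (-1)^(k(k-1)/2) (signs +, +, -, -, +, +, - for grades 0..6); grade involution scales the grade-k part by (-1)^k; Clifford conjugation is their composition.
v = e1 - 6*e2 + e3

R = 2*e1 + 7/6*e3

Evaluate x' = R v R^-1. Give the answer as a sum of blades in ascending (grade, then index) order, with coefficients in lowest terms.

~R = 2*e1 + 7/6*e3, and R ~R = 193/36, so R^-1 = ~R / (193/36).
R v = 19/6 - 12*e12 + 5/6*e13 + 7*e23
Answer: 263/193*e1 + 6*e2 + 73/193*e3


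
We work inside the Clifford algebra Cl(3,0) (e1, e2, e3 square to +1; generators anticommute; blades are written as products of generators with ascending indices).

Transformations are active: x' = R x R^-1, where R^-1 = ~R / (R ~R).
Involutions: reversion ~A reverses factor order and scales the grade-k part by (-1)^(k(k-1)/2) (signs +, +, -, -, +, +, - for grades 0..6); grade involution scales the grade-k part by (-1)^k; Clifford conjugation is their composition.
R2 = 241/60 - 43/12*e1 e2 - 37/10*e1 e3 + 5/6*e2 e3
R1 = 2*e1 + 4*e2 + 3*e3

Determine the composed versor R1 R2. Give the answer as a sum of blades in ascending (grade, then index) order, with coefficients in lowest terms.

Distribute over the terms of R1 (each basis-blade product reordered to ascending indices, repeated generators contracted through their squares):
(2*e1) R2 = 241/30*e1 - 43/6*e2 - 37/5*e3 + 5/3*e1 e2 e3
(4*e2) R2 = 43/3*e1 + 241/15*e2 + 10/3*e3 + 74/5*e1 e2 e3
(3*e3) R2 = 111/10*e1 - 5/2*e2 + 241/20*e3 - 43/4*e1 e2 e3
Summing the partial products and collecting blades:
Answer: 502/15*e1 + 32/5*e2 + 479/60*e3 + 343/60*e1 e2 e3


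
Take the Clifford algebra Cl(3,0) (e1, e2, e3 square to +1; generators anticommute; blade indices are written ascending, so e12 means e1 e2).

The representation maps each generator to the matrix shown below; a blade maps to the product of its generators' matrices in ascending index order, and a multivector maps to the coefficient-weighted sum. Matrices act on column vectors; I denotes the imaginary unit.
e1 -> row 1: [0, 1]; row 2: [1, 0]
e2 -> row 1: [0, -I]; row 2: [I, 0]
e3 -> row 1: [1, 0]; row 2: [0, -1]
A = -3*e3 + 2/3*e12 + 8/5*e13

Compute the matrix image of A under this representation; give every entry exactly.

Bivector images (products of the table entries): rho(e12) = rho(e1)rho(e2) = row 1: [I, 0]; row 2: [0, -I]; rho(e13) = rho(e1)rho(e3) = row 1: [0, -1]; row 2: [1, 0].
M = (-3)*rho(e3) + (2/3)*rho(e12) + (8/5)*rho(e13), summed entrywise:
Answer: row 1: [-3 + 2*I/3, -8/5]; row 2: [8/5, 3 - 2*I/3]


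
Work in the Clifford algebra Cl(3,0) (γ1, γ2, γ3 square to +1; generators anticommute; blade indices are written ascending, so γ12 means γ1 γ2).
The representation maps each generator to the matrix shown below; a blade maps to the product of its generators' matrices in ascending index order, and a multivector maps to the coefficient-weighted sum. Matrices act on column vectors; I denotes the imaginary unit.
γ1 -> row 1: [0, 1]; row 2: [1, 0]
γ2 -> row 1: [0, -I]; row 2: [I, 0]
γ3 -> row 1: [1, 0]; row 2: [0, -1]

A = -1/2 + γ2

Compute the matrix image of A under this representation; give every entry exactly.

M = (-1/2)*1 + (1)*rho(γ2), summed entrywise (1 is the identity matrix):
Answer: row 1: [-1/2, -I]; row 2: [I, -1/2]


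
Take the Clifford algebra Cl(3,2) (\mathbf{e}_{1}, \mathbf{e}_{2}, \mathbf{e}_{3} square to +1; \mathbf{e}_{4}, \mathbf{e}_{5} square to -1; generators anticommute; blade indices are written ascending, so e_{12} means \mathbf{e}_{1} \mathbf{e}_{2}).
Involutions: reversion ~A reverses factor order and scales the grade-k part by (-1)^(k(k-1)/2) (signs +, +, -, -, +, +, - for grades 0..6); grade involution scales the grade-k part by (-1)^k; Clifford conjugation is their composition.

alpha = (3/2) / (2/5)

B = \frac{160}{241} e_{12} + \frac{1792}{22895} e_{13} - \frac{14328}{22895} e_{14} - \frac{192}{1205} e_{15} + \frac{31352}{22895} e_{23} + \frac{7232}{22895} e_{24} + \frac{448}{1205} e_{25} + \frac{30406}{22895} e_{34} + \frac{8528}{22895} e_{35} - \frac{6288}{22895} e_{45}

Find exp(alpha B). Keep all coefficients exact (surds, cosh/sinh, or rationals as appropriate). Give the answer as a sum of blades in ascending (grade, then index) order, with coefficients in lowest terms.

B^2 term by term: the squares give (\frac{160}{241})^2*(e_{12})^2 + (\frac{1792}{22895})^2*(e_{13})^2 + (-\frac{14328}{22895})^2*(e_{14})^2 + (-\frac{192}{1205})^2*(e_{15})^2 + (\frac{31352}{22895})^2*(e_{23})^2 + (\frac{7232}{22895})^2*(e_{24})^2 + (\frac{448}{1205})^2*(e_{25})^2 + (\frac{30406}{22895})^2*(e_{34})^2 + (\frac{8528}{22895})^2*(e_{35})^2 + (-\frac{6288}{22895})^2*(e_{45})^2 = \frac{25600}{58081}*(-1) + \frac{3211264}{524181025}*(-1) + \frac{205291584}{524181025}*(+1) + \frac{36864}{1452025}*(+1) + \frac{982947904}{524181025}*(-1) + \frac{52301824}{524181025}*(+1) + \frac{200704}{1452025}*(+1) + \frac{924524836}{524181025}*(+1) + \frac{72726784}{524181025}*(+1) + \frac{39538944}{524181025}*(-1) = \frac{4}{25} (each basis 2-blade squares to minus the product of its generators' squares); cross terms between blades sharing an index anticommute and cancel; the commuting (index-disjoint) pairs give grade-4 terms 2*c*c'*(blade product), which cancel blade by blade — e_{1234}: \frac{1945984}{1103539} - \frac{25919488}{524181025} - \frac{898422912}{524181025} = 0; e_{1235}: \frac{545792}{1103539} - \frac{1605632}{27588475} - \frac{12039168}{27588475} = 0; e_{1245}: -\frac{402432}{1103539} + \frac{12837888}{27588475} - \frac{2777088}{27588475} = 0; e_{1345}: -\frac{22536192}{524181025} + \frac{244378368}{524181025} - \frac{11675904}{27588475} = 0; e_{2345}: -\frac{394282752}{524181025} - \frac{123348992}{524181025} + \frac{27243776}{27588475} = 0 — confirming B is simple. So B^2 = \frac{4}{25}.
B^2 = \frac{4}{25} — the series telescopes hyperbolically here: l = \frac{2}{5}, alpha*l = \frac{3}{2}, so exp(alpha B) = cosh(\frac{3}{2}) + (sinh(\frac{3}{2})/(\frac{2}{5}))*B = \cosh{\left(\frac{3}{2} \right)} + (\frac{5 \sinh{\left(\frac{3}{2} \right)}}{2})*B.
Answer: \cosh{\left(\frac{3}{2} \right)} + \frac{400 \sinh{\left(\frac{3}{2} \right)}}{241} e_{12} + \frac{896 \sinh{\left(\frac{3}{2} \right)}}{4579} e_{13} - \frac{7164 \sinh{\left(\frac{3}{2} \right)}}{4579} e_{14} - \frac{96 \sinh{\left(\frac{3}{2} \right)}}{241} e_{15} + \frac{15676 \sinh{\left(\frac{3}{2} \right)}}{4579} e_{23} + \frac{3616 \sinh{\left(\frac{3}{2} \right)}}{4579} e_{24} + \frac{224 \sinh{\left(\frac{3}{2} \right)}}{241} e_{25} + \frac{15203 \sinh{\left(\frac{3}{2} \right)}}{4579} e_{34} + \frac{4264 \sinh{\left(\frac{3}{2} \right)}}{4579} e_{35} - \frac{3144 \sinh{\left(\frac{3}{2} \right)}}{4579} e_{45}


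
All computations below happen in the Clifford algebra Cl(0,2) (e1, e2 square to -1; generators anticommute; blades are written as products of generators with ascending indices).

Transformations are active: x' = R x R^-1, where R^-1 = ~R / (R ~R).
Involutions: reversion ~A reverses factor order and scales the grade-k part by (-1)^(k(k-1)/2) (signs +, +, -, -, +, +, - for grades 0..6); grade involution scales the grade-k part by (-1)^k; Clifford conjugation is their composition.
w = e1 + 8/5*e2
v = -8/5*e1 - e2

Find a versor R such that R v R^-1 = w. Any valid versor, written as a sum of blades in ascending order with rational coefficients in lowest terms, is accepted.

Construction: equal norms (both -89/25) license R = v + w = -3/5*e1 + 3/5*e2 — nothing changes along that direction, while (v - w)/2 changes sign, so v maps onto w.
Answer: -3/5*e1 + 3/5*e2


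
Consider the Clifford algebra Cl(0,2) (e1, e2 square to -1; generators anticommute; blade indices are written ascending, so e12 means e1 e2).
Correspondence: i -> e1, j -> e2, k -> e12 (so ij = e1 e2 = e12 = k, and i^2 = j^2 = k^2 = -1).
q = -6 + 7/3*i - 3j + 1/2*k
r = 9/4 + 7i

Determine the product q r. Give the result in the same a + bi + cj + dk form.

In blades: q = -6 + 7/3*e1 - 3*e2 + 1/2*e12, r = 9/4 + 7*e1.
Distribute q over r term by term (generator squares from the signature, products reordered to ascending indices): (-6)*r = -27/2 - 42*e1; (7/3*e1)*r = -49/3 + 21/4*e1; (-3*e2)*r = -27/4*e2 + 21*e12; (1/2*e12)*r = 7/2*e2 + 9/8*e12.
Sum: -179/6 - 147/4*e1 - 13/4*e2 + 177/8*e12; translating back through the correspondence:
Answer: -179/6 - 147/4*i - 13/4*j + 177/8*k


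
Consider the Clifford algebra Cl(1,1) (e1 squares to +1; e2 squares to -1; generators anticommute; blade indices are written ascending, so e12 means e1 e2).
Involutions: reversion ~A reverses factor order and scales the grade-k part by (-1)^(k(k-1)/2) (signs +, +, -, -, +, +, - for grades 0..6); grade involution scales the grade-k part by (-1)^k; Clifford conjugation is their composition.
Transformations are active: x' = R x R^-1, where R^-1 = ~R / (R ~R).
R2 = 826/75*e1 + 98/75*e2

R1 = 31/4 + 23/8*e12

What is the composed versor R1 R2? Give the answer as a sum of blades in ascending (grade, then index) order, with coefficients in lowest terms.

Distribute over the terms of R1 (each basis-blade product reordered to ascending indices, repeated generators contracted through their squares):
(31/4) R2 = 12803/150*e1 + 1519/150*e2
(23/8*e12) R2 = -1127/300*e1 - 9499/300*e2
Summing the partial products and collecting blades:
Answer: 24479/300*e1 - 6461/300*e2


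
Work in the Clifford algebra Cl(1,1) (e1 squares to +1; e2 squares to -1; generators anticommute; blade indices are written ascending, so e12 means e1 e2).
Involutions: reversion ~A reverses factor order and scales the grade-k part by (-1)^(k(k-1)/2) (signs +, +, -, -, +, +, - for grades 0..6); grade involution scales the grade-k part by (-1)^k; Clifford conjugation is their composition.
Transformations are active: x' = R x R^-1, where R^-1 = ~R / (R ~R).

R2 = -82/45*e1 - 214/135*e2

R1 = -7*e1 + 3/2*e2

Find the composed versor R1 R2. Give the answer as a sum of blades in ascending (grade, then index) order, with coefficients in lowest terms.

Distribute over the terms of R1 (each basis-blade product reordered to ascending indices, repeated generators contracted through their squares):
(-7*e1) R2 = 574/45 + 1498/135*e12
(3/2*e2) R2 = 107/45 + 41/15*e12
Summing the partial products and collecting blades:
Answer: 227/15 + 1867/135*e12


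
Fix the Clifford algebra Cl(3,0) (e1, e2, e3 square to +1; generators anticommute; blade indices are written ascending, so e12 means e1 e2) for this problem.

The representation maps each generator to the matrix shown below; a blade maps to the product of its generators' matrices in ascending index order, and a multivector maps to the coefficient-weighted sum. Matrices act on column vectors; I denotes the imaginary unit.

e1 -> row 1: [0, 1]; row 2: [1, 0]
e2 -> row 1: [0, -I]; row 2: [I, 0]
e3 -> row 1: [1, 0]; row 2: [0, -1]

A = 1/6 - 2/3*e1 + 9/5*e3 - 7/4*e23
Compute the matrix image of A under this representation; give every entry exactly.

Bivector images (products of the table entries): rho(e23) = rho(e2)rho(e3) = row 1: [0, I]; row 2: [I, 0].
M = (1/6)*1 + (-2/3)*rho(e1) + (9/5)*rho(e3) + (-7/4)*rho(e23), summed entrywise (1 is the identity matrix):
Answer: row 1: [59/30, -2/3 - 7*I/4]; row 2: [-2/3 - 7*I/4, -49/30]


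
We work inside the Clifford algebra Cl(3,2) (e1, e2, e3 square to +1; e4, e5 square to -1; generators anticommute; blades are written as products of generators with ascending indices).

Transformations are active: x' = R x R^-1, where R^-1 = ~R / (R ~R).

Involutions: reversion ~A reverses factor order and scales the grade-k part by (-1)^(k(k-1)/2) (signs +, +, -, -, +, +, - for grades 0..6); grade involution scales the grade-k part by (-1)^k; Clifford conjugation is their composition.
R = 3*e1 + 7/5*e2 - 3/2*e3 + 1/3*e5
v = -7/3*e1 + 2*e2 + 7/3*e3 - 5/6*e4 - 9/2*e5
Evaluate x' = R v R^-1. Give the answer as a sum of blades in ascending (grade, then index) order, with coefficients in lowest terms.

~R = 3*e1 + 7/5*e2 - 3/2*e3 + 1/3*e5, and R ~R = 11789/900, so R^-1 = ~R / (11789/900).
R v = -31/5 + 139/15*e1 e2 + 7/2*e1 e3 - 5/2*e1 e4 - 229/18*e1 e5 + 94/15*e2 e3 - 7/6*e2 e4 - 209/30*e2 e5 + 5/4*e3 e4 + 215/36*e3 e5 + 5/18*e4 e5
Answer: -17917/35367*e1 - 39202/11789*e2 - 32303/35367*e3 + 5/6*e4 + 98661/23578*e5


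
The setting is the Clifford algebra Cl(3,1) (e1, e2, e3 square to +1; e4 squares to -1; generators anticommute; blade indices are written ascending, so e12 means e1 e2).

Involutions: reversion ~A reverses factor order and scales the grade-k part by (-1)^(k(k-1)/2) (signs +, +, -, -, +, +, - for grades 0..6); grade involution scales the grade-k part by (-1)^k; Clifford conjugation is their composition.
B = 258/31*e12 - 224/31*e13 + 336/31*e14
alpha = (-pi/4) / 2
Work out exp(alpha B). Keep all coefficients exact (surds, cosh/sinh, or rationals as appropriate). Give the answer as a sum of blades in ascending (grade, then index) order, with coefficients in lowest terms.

B^2 term by term: the squares give (258/31)^2*(e12)^2 + (-224/31)^2*(e13)^2 + (336/31)^2*(e14)^2 = 66564/961*(-1) + 50176/961*(-1) + 112896/961*(+1) = -4 (each basis 2-blade squares to minus the product of its generators' squares); cross terms between blades sharing an index anticommute and cancel. So B^2 = -4.
B^2 = -4 — the negative square puts this in the circular regime; l = 2, alpha*l = -pi/4, so exp(alpha B) = cos(-pi/4) + (sin(-pi/4)/2)*B = sqrt(2)/2 + (-sqrt(2)/4)*B.
Answer: sqrt(2)/2 - 129*sqrt(2)/62*e12 + 56*sqrt(2)/31*e13 - 84*sqrt(2)/31*e14


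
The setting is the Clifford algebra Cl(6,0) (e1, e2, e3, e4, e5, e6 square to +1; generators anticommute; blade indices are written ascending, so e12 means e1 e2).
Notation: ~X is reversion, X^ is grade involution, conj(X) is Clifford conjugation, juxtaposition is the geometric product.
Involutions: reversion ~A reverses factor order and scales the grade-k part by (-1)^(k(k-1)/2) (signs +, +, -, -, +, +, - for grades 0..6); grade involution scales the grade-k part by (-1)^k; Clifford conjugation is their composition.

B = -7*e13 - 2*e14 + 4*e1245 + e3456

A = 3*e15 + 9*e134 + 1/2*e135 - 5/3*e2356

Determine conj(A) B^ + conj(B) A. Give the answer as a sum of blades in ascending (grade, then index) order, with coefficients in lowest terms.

first term: -18*e3 + 63*e4 + 7/2*e5 + 41/3*e24 + 21*e35 + 6*e45 + 1/2*e146 - 9*e156 - 2*e234 + 36*e235 + e345 + 35/3*e1256 - 29/3*e1346 + 10/3*e123456
second term: 18*e3 - 63*e4 - 7/2*e5 - 41/3*e24 - 21*e35 - 6*e45 + 1/2*e146 - 9*e156 - 2*e234 + 36*e235 + e345 + 35/3*e1256 - 29/3*e1346 - 10/3*e123456
Answer: e146 - 18*e156 - 4*e234 + 72*e235 + 2*e345 + 70/3*e1256 - 58/3*e1346


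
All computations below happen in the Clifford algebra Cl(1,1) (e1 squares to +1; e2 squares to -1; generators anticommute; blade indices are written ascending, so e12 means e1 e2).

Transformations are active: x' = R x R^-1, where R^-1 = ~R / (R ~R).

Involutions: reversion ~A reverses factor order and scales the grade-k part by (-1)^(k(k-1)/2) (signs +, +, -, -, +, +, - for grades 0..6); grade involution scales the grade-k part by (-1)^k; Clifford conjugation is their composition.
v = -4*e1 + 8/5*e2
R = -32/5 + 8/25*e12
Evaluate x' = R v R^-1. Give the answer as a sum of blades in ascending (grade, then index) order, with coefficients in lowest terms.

~R = -32/5 - 8/25*e12, and R ~R = 25536/625, so R^-1 = ~R / (25536/625).
R v = 3136/125*e1 - 224/25*e2
Answer: -220/57*e1 + 344/285*e2


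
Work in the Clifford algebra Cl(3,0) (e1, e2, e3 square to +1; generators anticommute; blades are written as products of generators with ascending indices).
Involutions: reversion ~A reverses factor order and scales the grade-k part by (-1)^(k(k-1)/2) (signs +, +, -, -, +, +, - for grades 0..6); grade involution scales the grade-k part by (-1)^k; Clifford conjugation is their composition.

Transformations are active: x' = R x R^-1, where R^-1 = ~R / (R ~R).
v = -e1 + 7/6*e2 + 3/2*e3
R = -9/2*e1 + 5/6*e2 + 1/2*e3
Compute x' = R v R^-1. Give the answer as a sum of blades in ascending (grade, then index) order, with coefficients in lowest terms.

~R = -9/2*e1 + 5/6*e2 + 1/2*e3, and R ~R = 763/36, so R^-1 = ~R / (763/36).
R v = 56/9 - 53/12*e1 e2 - 25/4*e1 e3 + 2/3*e2 e3
Answer: -179/109*e1 - 443/654*e2 - 263/218*e3


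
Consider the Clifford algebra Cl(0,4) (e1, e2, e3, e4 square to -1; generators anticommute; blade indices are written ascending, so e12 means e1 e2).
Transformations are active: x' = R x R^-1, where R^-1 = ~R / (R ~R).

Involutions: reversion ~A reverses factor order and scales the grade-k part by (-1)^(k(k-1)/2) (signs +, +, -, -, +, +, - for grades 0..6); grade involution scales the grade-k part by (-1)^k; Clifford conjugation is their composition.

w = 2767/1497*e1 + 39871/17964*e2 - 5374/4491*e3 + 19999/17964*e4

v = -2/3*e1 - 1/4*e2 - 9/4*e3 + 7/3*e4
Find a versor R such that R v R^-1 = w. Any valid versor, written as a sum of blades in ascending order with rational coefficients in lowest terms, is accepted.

Here q(v) = q(w) = -793/72; the classical choice R = v + w = 1769/1497*e1 + 8845/4491*e2 - 61915/17964*e3 + 61915/17964*e4 then realises v -> w under the sandwich.
Answer: 1769/1497*e1 + 8845/4491*e2 - 61915/17964*e3 + 61915/17964*e4


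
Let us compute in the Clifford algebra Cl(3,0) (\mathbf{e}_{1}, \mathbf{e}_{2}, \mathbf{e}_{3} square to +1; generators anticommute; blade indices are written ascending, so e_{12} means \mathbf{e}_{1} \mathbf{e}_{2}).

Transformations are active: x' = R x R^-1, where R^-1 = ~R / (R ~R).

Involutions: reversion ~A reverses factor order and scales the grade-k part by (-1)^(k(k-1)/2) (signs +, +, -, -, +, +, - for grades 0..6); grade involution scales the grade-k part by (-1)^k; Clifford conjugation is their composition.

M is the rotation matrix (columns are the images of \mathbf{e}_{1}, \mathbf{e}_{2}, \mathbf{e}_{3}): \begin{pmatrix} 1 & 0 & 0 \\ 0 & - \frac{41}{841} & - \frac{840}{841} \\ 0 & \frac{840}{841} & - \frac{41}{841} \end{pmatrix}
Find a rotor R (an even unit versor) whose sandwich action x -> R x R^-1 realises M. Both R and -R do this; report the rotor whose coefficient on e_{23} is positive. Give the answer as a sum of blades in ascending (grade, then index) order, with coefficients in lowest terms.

Method: write R = a + b12*e_{12} + b13*e_{13} + b23*e_{23} with a^2 + b12^2 + b13^2 + b23^2 = 1 (so R^-1 = ~R). Expanding the columns R e_j ~R gives tr M = 4a^2 - 1 and, from the antisymmetric part, M21 - M12 = -4a*b12, M13 - M31 = 4a*b13, M32 - M23 = -4a*b23.
Here tr M = \frac{759}{841}, so a^2 = (1 + tr M)/4 = \frac{400}{841} and a = ±\frac{20}{29}. Taking a = \frac{20}{29}: M21 - M12 = 0, M13 - M31 = 0, M32 - M23 = \frac{1680}{841}, giving b12 = 0, b13 = 0, b23 = -\frac{21}{29}, i.e. R = \frac{20}{29} - \frac{21}{29} e_{23}.
Its e_{23} coefficient is negative, so report the other preimage -R.
Answer: -\frac{20}{29} + \frac{21}{29} e_{23}. Why the constraint matters: R and -R act identically through the sandwich — M has trace \frac{759}{841} either way — so only the sign condition on e_{23} picks one of the two preimages.


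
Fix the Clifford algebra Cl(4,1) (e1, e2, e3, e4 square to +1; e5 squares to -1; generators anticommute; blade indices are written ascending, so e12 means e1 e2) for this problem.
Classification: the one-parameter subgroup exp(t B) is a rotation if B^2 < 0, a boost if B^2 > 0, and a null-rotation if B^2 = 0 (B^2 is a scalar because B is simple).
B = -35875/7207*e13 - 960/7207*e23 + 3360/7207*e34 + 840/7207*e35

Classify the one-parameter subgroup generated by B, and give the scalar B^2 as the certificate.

B^2 term by term: the squares give (-35875/7207)^2*(e13)^2 + (-960/7207)^2*(e23)^2 + (3360/7207)^2*(e34)^2 + (840/7207)^2*(e35)^2 = 1287015625/51940849*(-1) + 921600/51940849*(-1) + 11289600/51940849*(-1) + 705600/51940849*(+1) = -25 (each basis 2-blade squares to minus the product of its generators' squares); cross terms between blades sharing an index anticommute and cancel. So B^2 = -25.
Answer: rotation, certificate B^2 = -25. B^2 = -25 is basis-independent, so its sign is the whole story.


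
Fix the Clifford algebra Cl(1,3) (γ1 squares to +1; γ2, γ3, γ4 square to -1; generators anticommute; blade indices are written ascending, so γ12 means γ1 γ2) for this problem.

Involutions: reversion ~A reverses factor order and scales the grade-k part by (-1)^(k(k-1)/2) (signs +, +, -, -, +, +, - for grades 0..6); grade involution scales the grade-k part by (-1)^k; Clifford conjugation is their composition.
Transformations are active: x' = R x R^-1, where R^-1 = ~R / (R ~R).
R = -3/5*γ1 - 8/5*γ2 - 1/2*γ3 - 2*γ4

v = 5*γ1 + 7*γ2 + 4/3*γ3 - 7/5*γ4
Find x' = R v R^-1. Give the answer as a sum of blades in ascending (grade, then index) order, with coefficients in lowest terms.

~R = -3/5*γ1 - 8/5*γ2 - 1/2*γ3 - 2*γ4, and R ~R = -129/20, so R^-1 = ~R / (-129/20).
R v = 91/15 + 19/5*γ12 + 17/10*γ13 + 271/25*γ14 + 41/30*γ23 + 406/25*γ24 + 101/30*γ34
Answer: -2497/645*γ1 - 7721/1935*γ2 - 152/387*γ3 + 9989/1935*γ4


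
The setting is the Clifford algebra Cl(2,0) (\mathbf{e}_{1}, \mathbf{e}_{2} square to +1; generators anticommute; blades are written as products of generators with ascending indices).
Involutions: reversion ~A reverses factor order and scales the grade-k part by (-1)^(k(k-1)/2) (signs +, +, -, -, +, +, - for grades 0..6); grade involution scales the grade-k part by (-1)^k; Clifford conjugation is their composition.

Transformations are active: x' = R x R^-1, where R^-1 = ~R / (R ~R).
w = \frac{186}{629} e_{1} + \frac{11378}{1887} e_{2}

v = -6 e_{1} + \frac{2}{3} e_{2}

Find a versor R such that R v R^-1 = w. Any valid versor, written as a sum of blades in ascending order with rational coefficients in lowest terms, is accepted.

Since q(v) = q(w) = \frac{328}{9}, the sum R = v + w = -\frac{3588}{629} e_{1} + \frac{4212}{629} e_{2} does the job whenever invertible.
Answer: -\frac{3588}{629} e_{1} + \frac{4212}{629} e_{2}


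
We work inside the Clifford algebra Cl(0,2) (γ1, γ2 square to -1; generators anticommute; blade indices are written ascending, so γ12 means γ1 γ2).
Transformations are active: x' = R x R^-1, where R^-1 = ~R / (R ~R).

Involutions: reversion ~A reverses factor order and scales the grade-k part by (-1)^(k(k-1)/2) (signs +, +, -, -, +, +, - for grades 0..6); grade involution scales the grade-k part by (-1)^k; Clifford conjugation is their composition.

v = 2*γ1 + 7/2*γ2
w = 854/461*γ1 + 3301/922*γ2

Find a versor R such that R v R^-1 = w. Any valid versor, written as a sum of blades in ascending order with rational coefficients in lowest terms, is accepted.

Why this works: both vectors square to -65/4, so q(v) = q(w) and R = v + w = 1776/461*γ1 + 3264/461*γ2 carries v to w — its own direction survives, the complement (v - w)/2 flips.
Answer: 1776/461*γ1 + 3264/461*γ2


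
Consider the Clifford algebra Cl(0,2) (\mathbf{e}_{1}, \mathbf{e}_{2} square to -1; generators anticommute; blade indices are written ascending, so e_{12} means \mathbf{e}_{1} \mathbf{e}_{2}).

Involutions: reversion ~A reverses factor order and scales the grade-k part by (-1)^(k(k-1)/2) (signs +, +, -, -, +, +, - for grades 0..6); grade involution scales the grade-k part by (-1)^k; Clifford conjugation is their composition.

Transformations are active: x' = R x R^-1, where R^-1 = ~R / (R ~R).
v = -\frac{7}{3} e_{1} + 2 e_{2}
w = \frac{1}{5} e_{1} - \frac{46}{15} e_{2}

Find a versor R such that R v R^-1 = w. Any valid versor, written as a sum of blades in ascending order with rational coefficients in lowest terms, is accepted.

Reasoning: v^2 = w^2 = -\frac{85}{9} since conjugation preserves the quadratic form; R = v + w = -\frac{32}{15} e_{1} - \frac{16}{15} e_{2} is then valid when invertible, keeping its own part and reversing (v - w)/2.
Answer: -\frac{32}{15} e_{1} - \frac{16}{15} e_{2}


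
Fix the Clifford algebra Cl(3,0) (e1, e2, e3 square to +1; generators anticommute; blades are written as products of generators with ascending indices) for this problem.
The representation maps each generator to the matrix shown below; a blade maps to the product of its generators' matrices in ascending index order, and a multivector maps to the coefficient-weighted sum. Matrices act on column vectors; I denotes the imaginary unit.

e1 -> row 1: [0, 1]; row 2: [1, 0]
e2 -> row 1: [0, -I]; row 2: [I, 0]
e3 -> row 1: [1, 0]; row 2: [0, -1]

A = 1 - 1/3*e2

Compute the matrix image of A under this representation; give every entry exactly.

M = (1)*1 + (-1/3)*rho(e2), summed entrywise (1 is the identity matrix):
Answer: row 1: [1, I/3]; row 2: [-I/3, 1]


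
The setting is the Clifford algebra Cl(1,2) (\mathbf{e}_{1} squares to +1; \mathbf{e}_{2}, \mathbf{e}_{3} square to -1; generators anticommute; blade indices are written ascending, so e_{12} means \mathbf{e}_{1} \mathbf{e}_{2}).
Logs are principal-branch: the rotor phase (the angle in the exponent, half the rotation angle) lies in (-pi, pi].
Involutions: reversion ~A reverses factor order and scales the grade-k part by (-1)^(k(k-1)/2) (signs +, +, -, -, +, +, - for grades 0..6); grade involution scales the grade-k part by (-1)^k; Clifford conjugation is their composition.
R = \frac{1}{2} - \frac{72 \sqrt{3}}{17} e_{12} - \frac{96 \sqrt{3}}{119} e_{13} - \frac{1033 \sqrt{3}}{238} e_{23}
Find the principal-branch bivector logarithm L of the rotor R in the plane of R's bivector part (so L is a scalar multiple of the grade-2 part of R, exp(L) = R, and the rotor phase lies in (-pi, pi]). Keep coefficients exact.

The scalar part of R is \frac{1}{2}, so the principal-branch rotor phase is pinned; divide the bivector part by its sine to get the unit plane — L is the phase times that plane.
Concretely: cos(phase) = \frac{1}{2} gives phase = ±\frac{\pi}{3}, and since phase/sin(phase) is even the sign is immaterial: L = (phase/sin(phase)) * <R>_2 = (\frac{2 \sqrt{3} \pi}{9}) * <R>_2.
Answer: - \frac{48 \pi}{17} e_{12} - \frac{64 \pi}{119} e_{13} - \frac{1033 \pi}{357} e_{23}


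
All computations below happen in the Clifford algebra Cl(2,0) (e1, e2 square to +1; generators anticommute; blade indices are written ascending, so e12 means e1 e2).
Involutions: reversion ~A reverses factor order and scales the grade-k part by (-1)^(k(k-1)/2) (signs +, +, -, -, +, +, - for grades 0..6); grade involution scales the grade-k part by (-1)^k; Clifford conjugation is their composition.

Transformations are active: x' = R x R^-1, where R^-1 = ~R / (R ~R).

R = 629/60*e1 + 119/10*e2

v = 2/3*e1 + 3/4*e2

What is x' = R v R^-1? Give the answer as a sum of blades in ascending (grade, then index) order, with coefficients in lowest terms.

~R = 629/60*e1 + 119/10*e2, and R ~R = 905437/3600, so R^-1 = ~R / (905437/3600).
R v = 5729/360 - 17/240*e12
Answer: 6203/9399*e1 + 9473/12532*e2


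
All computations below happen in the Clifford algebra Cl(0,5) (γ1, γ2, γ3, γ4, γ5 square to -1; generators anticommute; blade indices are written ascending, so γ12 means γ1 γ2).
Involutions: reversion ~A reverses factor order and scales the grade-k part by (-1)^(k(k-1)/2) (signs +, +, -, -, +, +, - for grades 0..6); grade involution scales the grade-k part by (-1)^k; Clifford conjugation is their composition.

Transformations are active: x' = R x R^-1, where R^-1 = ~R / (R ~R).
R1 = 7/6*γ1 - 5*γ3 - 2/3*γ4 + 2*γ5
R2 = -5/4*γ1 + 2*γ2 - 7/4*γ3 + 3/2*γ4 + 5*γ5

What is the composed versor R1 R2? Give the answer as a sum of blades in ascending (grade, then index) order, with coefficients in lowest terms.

Distribute over the terms of R1 (each basis-blade product reordered to ascending indices, repeated generators contracted through their squares):
(7/6*γ1) R2 = 35/24 + 7/3*γ12 - 49/24*γ13 + 7/4*γ14 + 35/6*γ15
(-5*γ3) R2 = -35/4 - 25/4*γ13 + 10*γ23 - 15/2*γ34 - 25*γ35
(-2/3*γ4) R2 = 1 - 5/6*γ14 + 4/3*γ24 - 7/6*γ34 - 10/3*γ45
(2*γ5) R2 = -10 + 5/2*γ15 - 4*γ25 + 7/2*γ35 - 3*γ45
Summing the partial products and collecting blades:
Answer: -391/24 + 7/3*γ12 - 199/24*γ13 + 11/12*γ14 + 25/3*γ15 + 10*γ23 + 4/3*γ24 - 4*γ25 - 26/3*γ34 - 43/2*γ35 - 19/3*γ45
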